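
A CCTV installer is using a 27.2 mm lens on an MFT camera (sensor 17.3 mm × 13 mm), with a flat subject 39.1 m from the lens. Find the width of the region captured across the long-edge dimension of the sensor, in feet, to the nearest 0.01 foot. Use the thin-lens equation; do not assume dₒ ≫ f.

81.53 ft

dₒ: 39.1 m = 39100 mm.
Similar triangles through the lens centre give W/dₒ = w/dᵢ; with 1/f = 1/dₒ + 1/dᵢ this gives W = w·(dₒ − f)/f.
W = 17.3 mm × (39100 − 27.2) / 27.2 = 17.3 × 1436.5000 ≈ 24851.450 mm = 24851.450/304.8 ft = 81.5336 ft.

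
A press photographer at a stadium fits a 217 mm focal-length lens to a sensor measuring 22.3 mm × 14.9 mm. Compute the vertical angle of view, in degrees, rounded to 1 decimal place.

Angle of view α = 2·arctan(h/2f) with h = 14.9 mm and f = 217 mm.
h/2f = 0.03433; arctan(0.03433) ≈ 1.9663°, so α ≈ 3.9326°.

3.9°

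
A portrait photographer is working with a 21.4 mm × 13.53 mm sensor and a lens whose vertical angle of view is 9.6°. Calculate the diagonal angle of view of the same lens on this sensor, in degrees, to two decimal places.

17.86°

From the vertical AOV: f = 13.53 / (2·tan(4.8°)) = 13.53 / 0.16794 ≈ 80.5622 mm.
Sensor diagonal = √(21.4² + 13.53²) = √641.0209 ≈ 25.3184 mm.
Diagonal AOV = 2·arctan(25.3184 / (2 × 80.5622)) = 2·arctan(0.15714) ≈ 17.8604°.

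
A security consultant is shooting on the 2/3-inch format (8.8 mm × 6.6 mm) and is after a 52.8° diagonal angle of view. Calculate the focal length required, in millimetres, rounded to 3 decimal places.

Sensor diagonal = √(8.8² + 6.6²) = √121.0000 ≈ 11.0000 mm.
From α = 2·arctan(d/2f) we get f = d / (2·tan(α/2)).
With d = 11.0000 mm and α/2 = 26.4°, tan(α/2) ≈ 0.49640, so f ≈ 11.0000 / 0.99281 ≈ 11.0797 mm.

11.080 mm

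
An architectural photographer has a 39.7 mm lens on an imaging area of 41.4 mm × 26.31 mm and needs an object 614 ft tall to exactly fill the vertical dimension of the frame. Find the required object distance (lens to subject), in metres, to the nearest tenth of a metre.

W: 614 ft × 304.8 mm/ft = 187147.19 mm.
Magnification m = h/W = dᵢ/dₒ; combined with 1/f = 1/dₒ + 1/dᵢ this gives dₒ = f·(1 + W/h).
dₒ = 39.7 mm × (1 + 187147/26.31) = 39.7 × 7114.1583 ≈ 282432.083 mm = 282.432 m.

282.4 m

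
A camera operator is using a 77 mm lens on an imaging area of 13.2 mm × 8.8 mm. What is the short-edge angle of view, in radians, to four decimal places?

0.1142 rad

Angle of view α = 2·arctan(h/2f) with h = 8.8 mm and f = 77 mm.
h/2f = 0.05714; arctan(0.05714) ≈ 0.0571 rad, so α ≈ 0.1142 rad.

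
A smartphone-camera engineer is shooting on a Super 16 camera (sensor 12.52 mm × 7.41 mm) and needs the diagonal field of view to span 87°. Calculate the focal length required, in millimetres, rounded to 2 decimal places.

Sensor diagonal = √(12.52² + 7.41²) = √211.6585 ≈ 14.5485 mm.
From α = 2·arctan(d/2f) we get f = d / (2·tan(α/2)).
With d = 14.5485 mm and α/2 = 43.5°, tan(α/2) ≈ 0.94896, so f ≈ 14.5485 / 1.89793 ≈ 7.6655 mm.

7.67 mm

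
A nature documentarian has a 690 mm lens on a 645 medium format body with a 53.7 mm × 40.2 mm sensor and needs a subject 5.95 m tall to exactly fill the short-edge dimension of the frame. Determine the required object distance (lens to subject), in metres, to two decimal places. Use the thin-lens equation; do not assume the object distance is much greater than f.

102.82 m

W: 5.95 m = 5950 mm.
Magnification m = h/W = dᵢ/dₒ; combined with 1/f = 1/dₒ + 1/dᵢ this gives dₒ = f·(1 + W/h).
dₒ = 690 mm × (1 + 5950/40.2) = 690 × 149.0100 ≈ 102816.866 mm = 102.817 m.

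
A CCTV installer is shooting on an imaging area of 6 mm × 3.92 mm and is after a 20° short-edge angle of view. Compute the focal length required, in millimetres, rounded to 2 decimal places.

From α = 2·arctan(h/2f) we get f = h / (2·tan(α/2)).
With h = 3.92 mm and α/2 = 10°, tan(α/2) ≈ 0.17633, so f ≈ 3.92 / 0.35265 ≈ 11.1157 mm.

11.12 mm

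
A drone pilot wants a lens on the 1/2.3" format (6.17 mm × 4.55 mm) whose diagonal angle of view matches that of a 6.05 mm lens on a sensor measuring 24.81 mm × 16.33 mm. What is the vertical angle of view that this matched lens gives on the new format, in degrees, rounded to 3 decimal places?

Sensor diagonal = √(24.81² + 16.33²) = √882.2050 ≈ 29.7019 mm.
Sensor diagonal = √(6.17² + 4.55²) = √58.7714 ≈ 7.6663 mm.
Equal diagonal AOV ⇒ f₂ = f₁ · 7.6663/29.7019 = 6.05 × 0.25811 ≈ 1.5615 mm.
Vertical AOV on the new format = 2·arctan(4.55 / (2 × 1.5615)) = 2·arctan(1.45689) ≈ 111.0692°.

111.069°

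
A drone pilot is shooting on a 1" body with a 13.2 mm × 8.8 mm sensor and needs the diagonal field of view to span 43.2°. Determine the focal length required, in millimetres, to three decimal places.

20.034 mm

Sensor diagonal = √(13.2² + 8.8²) = √251.6800 ≈ 15.8644 mm.
From α = 2·arctan(d/2f) we get f = d / (2·tan(α/2)).
With d = 15.8644 mm and α/2 = 21.6°, tan(α/2) ≈ 0.39593, so f ≈ 15.8644 / 0.79186 ≈ 20.0345 mm.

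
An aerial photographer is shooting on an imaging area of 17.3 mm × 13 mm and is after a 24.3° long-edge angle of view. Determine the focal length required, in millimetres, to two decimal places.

From α = 2·arctan(w/2f) we get f = w / (2·tan(α/2)).
With w = 17.3 mm and α/2 = 12.15°, tan(α/2) ≈ 0.21529, so f ≈ 17.3 / 0.43059 ≈ 40.1775 mm.

40.18 mm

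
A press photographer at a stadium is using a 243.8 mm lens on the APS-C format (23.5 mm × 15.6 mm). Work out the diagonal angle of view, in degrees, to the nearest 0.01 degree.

Sensor diagonal = √(23.5² + 15.6²) = √795.6100 ≈ 28.2066 mm.
Angle of view α = 2·arctan(d/2f) with d = 28.2066 mm and f = 243.8 mm.
d/2f = 0.05785; arctan(0.05785) ≈ 3.3107°, so α ≈ 6.6215°.

6.62°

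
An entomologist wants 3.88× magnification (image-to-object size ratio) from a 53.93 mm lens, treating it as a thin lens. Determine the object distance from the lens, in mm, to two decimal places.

67.83 mm

With m = dᵢ/dₒ and 1/f = 1/dₒ + 1/dᵢ, substituting dᵢ = m·dₒ gives 1/f = (1 + 1/m)/dₒ, hence dₒ = f·(1 + 1/m).
dₒ = 53.93 × (1 + 1/3.88) = 53.93 × 1.25773 ≈ 67.829 mm.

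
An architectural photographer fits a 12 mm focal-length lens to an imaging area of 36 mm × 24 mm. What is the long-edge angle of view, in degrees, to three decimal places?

Angle of view α = 2·arctan(w/2f) with w = 36 mm and f = 12 mm.
w/2f = 1.50000; arctan(1.50000) ≈ 56.3099°, so α ≈ 112.6199°.

112.620°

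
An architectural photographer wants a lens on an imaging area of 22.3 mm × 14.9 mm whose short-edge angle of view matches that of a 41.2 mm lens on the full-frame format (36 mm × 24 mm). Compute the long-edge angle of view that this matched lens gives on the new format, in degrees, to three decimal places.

Equal short-edge AOV ⇒ f₂ = f₁ · 14.9/24 = 41.2 × 0.62083 ≈ 25.5783 mm.
Long-edge AOV on the new format = 2·arctan(22.3 / (2 × 25.5783)) = 2·arctan(0.43592) ≈ 47.1063°.

47.106°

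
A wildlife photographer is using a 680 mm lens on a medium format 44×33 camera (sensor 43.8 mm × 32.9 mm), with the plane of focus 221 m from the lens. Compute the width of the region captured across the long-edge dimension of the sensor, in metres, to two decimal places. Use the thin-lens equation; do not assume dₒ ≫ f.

14.19 m

dₒ: 221 m = 221000 mm.
Similar triangles through the lens centre give W/dₒ = w/dᵢ; with 1/f = 1/dₒ + 1/dᵢ this gives W = w·(dₒ − f)/f.
W = 43.8 mm × (221000 − 680) / 680 = 43.8 × 324.0000 ≈ 14191.200 mm = 14.1912 m.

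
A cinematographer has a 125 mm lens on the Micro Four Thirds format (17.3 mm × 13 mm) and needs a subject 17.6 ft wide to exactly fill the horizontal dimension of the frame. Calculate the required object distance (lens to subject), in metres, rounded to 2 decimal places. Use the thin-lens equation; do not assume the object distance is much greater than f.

W: 17.6 ft × 304.8 mm/ft = 5364.48 mm.
Magnification m = w/W = dᵢ/dₒ; combined with 1/f = 1/dₒ + 1/dᵢ this gives dₒ = f·(1 + W/w).
dₒ = 125 mm × (1 + 5364.48/17.3) = 125 × 311.0855 ≈ 38885.692 mm = 38.8857 m.

38.89 m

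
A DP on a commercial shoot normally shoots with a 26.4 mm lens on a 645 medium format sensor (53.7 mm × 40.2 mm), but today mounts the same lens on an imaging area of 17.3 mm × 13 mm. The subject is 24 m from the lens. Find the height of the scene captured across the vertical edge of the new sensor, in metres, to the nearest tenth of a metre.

The focal length stays 26.4 mm; the relevant sensor dimension is now h = 13 mm. Object distance dₒ = 24 m = 24000 mm.
Thin-lens field height W = h·(dₒ − f)/f = 13 × (24000 − 26.4)/26.4 ≈ 11805.182 mm = 11.8052 m.

11.8 m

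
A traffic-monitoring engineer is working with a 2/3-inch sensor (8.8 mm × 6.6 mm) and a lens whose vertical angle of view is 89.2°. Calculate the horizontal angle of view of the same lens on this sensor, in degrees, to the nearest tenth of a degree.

From the vertical AOV: f = 6.6 / (2·tan(44.6°)) = 6.6 / 1.97227 ≈ 3.3464 mm.
Horizontal AOV = 2·arctan(8.8 / (2 × 3.3464)) = 2·arctan(1.31485) ≈ 105.4907°.

105.5°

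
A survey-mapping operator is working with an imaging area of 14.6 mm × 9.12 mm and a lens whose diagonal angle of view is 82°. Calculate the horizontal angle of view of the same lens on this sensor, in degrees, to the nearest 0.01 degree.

72.80°

Sensor diagonal = √(14.6² + 9.12²) = √296.3344 ≈ 17.2144 mm.
From the diagonal AOV: f = 17.2144 / (2·tan(41°)) = 17.2144 / 1.73857 ≈ 9.9014 mm.
Horizontal AOV = 2·arctan(14.6 / (2 × 9.9014)) = 2·arctan(0.73727) ≈ 72.8003°.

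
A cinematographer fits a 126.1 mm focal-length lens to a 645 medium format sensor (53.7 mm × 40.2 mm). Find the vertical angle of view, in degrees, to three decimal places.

Angle of view α = 2·arctan(h/2f) with h = 40.2 mm and f = 126.1 mm.
h/2f = 0.15940; arctan(0.15940) ≈ 9.0566°, so α ≈ 18.1132°.

18.113°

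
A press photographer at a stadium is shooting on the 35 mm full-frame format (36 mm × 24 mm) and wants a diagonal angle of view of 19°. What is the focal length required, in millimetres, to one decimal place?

Sensor diagonal = √(36² + 24²) = √1872.0000 ≈ 43.2666 mm.
From α = 2·arctan(d/2f) we get f = d / (2·tan(α/2)).
With d = 43.2666 mm and α/2 = 9.5°, tan(α/2) ≈ 0.16734, so f ≈ 43.2666 / 0.33469 ≈ 129.2755 mm.

129.3 mm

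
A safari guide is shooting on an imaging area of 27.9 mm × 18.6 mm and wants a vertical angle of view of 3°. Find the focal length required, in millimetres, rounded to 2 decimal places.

355.15 mm

From α = 2·arctan(h/2f) we get f = h / (2·tan(α/2)).
With h = 18.6 mm and α/2 = 1.5°, tan(α/2) ≈ 0.02619, so f ≈ 18.6 / 0.05237 ≈ 355.1527 mm.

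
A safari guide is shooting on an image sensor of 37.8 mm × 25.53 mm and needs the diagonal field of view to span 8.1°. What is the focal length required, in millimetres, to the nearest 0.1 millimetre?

322.1 mm

Sensor diagonal = √(37.8² + 25.53²) = √2080.6209 ≈ 45.6138 mm.
From α = 2·arctan(d/2f) we get f = d / (2·tan(α/2)).
With d = 45.6138 mm and α/2 = 4.05°, tan(α/2) ≈ 0.07080, so f ≈ 45.6138 / 0.14161 ≈ 322.1142 mm.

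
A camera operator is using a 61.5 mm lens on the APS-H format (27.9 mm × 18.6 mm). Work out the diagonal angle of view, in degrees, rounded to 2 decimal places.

Sensor diagonal = √(27.9² + 18.6²) = √1124.3700 ≈ 33.5316 mm.
Angle of view α = 2·arctan(d/2f) with d = 33.5316 mm and f = 61.5 mm.
d/2f = 0.27261; arctan(0.27261) ≈ 15.2491°, so α ≈ 30.4982°.

30.50°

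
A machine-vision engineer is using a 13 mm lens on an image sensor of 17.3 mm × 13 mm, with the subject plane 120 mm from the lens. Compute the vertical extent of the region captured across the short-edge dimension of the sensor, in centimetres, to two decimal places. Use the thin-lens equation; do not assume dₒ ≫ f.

10.70 cm

Similar triangles through the lens centre give W/dₒ = h/dᵢ; with 1/f = 1/dₒ + 1/dᵢ this gives W = h·(dₒ − f)/f.
W = 13 mm × (120 − 13) / 13 = 13 × 8.2308 ≈ 107.000 mm = 10.7 cm.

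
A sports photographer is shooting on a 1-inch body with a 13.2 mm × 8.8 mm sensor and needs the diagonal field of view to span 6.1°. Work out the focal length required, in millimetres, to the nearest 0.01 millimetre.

Sensor diagonal = √(13.2² + 8.8²) = √251.6800 ≈ 15.8644 mm.
From α = 2·arctan(d/2f) we get f = d / (2·tan(α/2)).
With d = 15.8644 mm and α/2 = 3.05°, tan(α/2) ≈ 0.05328, so f ≈ 15.8644 / 0.10657 ≈ 148.8698 mm.

148.87 mm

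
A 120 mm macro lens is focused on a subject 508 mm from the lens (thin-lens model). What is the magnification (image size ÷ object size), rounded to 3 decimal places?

0.309×

Thin lens: 1/f = 1/dₒ + 1/dᵢ → 1/dᵢ = 1/120 − 1/508 = 0.0063648 mm⁻¹, so dᵢ ≈ 157.1134 mm.
Magnification m = dᵢ/dₒ = 157.1134/508 ≈ 0.30928.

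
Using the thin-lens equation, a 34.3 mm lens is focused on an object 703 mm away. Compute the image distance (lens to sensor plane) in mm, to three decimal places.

1/dᵢ = 1/f − 1/dₒ = 1/34.3 − 1/703 = 0.0277320 mm⁻¹.
dᵢ = 1/0.0277320 ≈ 36.0594 mm.

36.059 mm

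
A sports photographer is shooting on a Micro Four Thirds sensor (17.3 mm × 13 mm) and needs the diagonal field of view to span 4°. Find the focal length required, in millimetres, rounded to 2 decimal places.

Sensor diagonal = √(17.3² + 13²) = √468.2900 ≈ 21.6400 mm.
From α = 2·arctan(d/2f) we get f = d / (2·tan(α/2)).
With d = 21.6400 mm and α/2 = 2°, tan(α/2) ≈ 0.03492, so f ≈ 21.6400 / 0.06984 ≈ 309.8444 mm.

309.84 mm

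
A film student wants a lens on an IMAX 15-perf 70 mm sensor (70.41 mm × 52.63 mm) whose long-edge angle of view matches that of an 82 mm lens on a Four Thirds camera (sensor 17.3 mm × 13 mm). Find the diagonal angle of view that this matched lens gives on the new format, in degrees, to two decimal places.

Equal long-edge AOV ⇒ f₂ = f₁ · 70.41/17.3 = 82 × 4.06994 ≈ 333.7353 mm.
Sensor diagonal = √(70.41² + 52.63²) = √7727.4850 ≈ 87.9061 mm.
Diagonal AOV on the new format = 2·arctan(87.9061 / (2 × 333.7353)) = 2·arctan(0.13170) ≈ 15.0054°.

15.01°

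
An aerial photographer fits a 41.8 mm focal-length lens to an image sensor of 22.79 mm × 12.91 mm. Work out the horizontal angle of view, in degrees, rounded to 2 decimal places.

30.50°

Angle of view α = 2·arctan(w/2f) with w = 22.79 mm and f = 41.8 mm.
w/2f = 0.27261; arctan(0.27261) ≈ 15.2487°, so α ≈ 30.4975°.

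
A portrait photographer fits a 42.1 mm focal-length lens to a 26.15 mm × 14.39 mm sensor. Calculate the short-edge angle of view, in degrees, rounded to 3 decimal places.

Angle of view α = 2·arctan(h/2f) with h = 14.39 mm and f = 42.1 mm.
h/2f = 0.17090; arctan(0.17090) ≈ 9.6983°, so α ≈ 19.3966°.

19.397°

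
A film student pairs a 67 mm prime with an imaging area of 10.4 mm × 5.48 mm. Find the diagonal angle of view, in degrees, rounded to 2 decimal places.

Sensor diagonal = √(10.4² + 5.48²) = √138.1904 ≈ 11.7554 mm.
Angle of view α = 2·arctan(d/2f) with d = 11.7554 mm and f = 67 mm.
d/2f = 0.08773; arctan(0.08773) ≈ 5.0136°, so α ≈ 10.0271°.

10.03°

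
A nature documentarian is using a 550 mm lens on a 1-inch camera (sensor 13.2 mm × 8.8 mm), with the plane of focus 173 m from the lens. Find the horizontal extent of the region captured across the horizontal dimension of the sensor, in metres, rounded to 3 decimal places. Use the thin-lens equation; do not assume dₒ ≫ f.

dₒ: 173 m = 173000 mm.
Similar triangles through the lens centre give W/dₒ = w/dᵢ; with 1/f = 1/dₒ + 1/dᵢ this gives W = w·(dₒ − f)/f.
W = 13.2 mm × (173000 − 550) / 550 = 13.2 × 313.5455 ≈ 4138.800 mm = 4.1388 m.

4.139 m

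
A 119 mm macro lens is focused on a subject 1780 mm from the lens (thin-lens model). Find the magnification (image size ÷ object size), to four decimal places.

Thin lens: 1/f = 1/dₒ + 1/dᵢ → 1/dᵢ = 1/119 − 1/1780 = 0.0078416 mm⁻¹, so dᵢ ≈ 127.5256 mm.
Magnification m = dᵢ/dₒ = 127.5256/1780 ≈ 0.07164.

0.0716×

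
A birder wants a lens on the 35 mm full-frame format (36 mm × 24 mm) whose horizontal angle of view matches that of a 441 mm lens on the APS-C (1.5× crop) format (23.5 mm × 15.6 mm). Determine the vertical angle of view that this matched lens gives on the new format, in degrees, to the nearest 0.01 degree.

2.04°

Equal horizontal AOV ⇒ f₂ = f₁ · 36/23.5 = 441 × 1.53191 ≈ 675.5745 mm.
Vertical AOV on the new format = 2·arctan(24 / (2 × 675.5745)) = 2·arctan(0.01776) ≈ 2.0352°.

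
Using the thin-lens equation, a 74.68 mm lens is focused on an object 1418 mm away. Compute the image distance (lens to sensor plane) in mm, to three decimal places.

1/dᵢ = 1/f − 1/dₒ = 1/74.68 − 1/1418 = 0.0126852 mm⁻¹.
dᵢ = 1/0.0126852 ≈ 78.8317 mm.

78.832 mm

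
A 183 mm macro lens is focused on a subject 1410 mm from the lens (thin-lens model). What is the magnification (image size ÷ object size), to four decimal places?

0.1491×

Thin lens: 1/f = 1/dₒ + 1/dᵢ → 1/dᵢ = 1/183 − 1/1410 = 0.0047553 mm⁻¹, so dᵢ ≈ 210.2934 mm.
Magnification m = dᵢ/dₒ = 210.2934/1410 ≈ 0.14914.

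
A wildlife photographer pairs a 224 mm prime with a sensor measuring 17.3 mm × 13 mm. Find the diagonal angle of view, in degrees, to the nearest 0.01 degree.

Sensor diagonal = √(17.3² + 13²) = √468.2900 ≈ 21.6400 mm.
Angle of view α = 2·arctan(d/2f) with d = 21.6400 mm and f = 224 mm.
d/2f = 0.04830; arctan(0.04830) ≈ 2.7654°, so α ≈ 5.5309°.

5.53°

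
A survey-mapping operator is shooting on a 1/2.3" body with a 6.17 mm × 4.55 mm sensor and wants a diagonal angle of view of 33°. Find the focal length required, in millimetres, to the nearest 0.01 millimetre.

12.94 mm

Sensor diagonal = √(6.17² + 4.55²) = √58.7714 ≈ 7.6663 mm.
From α = 2·arctan(d/2f) we get f = d / (2·tan(α/2)).
With d = 7.6663 mm and α/2 = 16.5°, tan(α/2) ≈ 0.29621, so f ≈ 7.6663 / 0.59243 ≈ 12.9404 mm.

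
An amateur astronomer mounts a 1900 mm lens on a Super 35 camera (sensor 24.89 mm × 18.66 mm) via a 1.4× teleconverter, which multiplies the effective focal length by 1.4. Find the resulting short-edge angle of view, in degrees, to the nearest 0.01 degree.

Effective focal length f = 1900 × 1.4 = 2660 mm.
α = 2·arctan(18.66 / (2 × 2660)) = 2·arctan(0.00351) ≈ 0.4019°.

0.40°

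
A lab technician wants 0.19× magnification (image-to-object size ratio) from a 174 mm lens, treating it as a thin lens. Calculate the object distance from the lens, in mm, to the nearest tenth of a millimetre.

1089.8 mm

With m = dᵢ/dₒ and 1/f = 1/dₒ + 1/dᵢ, substituting dᵢ = m·dₒ gives 1/f = (1 + 1/m)/dₒ, hence dₒ = f·(1 + 1/m).
dₒ = 174 × (1 + 1/0.19) = 174 × 6.26316 ≈ 1089.789 mm.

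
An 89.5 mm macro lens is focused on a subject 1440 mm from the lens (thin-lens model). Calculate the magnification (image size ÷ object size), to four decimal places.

0.0663×

Thin lens: 1/f = 1/dₒ + 1/dᵢ → 1/dᵢ = 1/89.5 − 1/1440 = 0.0104787 mm⁻¹, so dᵢ ≈ 95.4313 mm.
Magnification m = dᵢ/dₒ = 95.4313/1440 ≈ 0.06627.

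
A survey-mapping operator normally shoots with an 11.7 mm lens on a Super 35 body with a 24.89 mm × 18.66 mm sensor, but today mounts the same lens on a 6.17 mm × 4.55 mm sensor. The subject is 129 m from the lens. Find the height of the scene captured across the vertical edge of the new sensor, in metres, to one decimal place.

50.2 m

The focal length stays 11.7 mm; the relevant sensor dimension is now h = 4.55 mm. Object distance dₒ = 129 m = 129000 mm.
Thin-lens field height W = h·(dₒ − f)/f = 4.55 × (129000 − 11.7)/11.7 ≈ 50162.117 mm = 50.1621 m.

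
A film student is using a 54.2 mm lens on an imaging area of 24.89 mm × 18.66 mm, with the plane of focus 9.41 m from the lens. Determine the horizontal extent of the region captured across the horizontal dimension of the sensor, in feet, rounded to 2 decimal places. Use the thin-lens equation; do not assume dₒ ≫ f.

14.10 ft

dₒ: 9.41 m = 9410 mm.
Similar triangles through the lens centre give W/dₒ = w/dᵢ; with 1/f = 1/dₒ + 1/dᵢ this gives W = w·(dₒ − f)/f.
W = 24.89 mm × (9410 − 54.2) / 54.2 = 24.89 × 172.6162 ≈ 4296.418 mm = 4296.418/304.8 ft = 14.0959 ft.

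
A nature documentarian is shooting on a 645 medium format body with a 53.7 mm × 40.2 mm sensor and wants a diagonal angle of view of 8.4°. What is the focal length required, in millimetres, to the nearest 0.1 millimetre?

456.7 mm

Sensor diagonal = √(53.7² + 40.2²) = √4499.7300 ≈ 67.0800 mm.
From α = 2·arctan(d/2f) we get f = d / (2·tan(α/2)).
With d = 67.0800 mm and α/2 = 4.2°, tan(α/2) ≈ 0.07344, so f ≈ 67.0800 / 0.14687 ≈ 456.7281 mm.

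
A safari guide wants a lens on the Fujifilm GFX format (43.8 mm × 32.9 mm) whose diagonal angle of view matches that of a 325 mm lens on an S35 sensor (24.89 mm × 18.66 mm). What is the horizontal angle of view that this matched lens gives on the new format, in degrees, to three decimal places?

Sensor diagonal = √(24.89² + 18.66²) = √967.7077 ≈ 31.1080 mm.
Sensor diagonal = √(43.8² + 32.9²) = √3000.8500 ≈ 54.7800 mm.
Equal diagonal AOV ⇒ f₂ = f₁ · 54.7800/31.1080 = 325 × 1.76096 ≈ 572.3127 mm.
Horizontal AOV on the new format = 2·arctan(43.8 / (2 × 572.3127)) = 2·arctan(0.03827) ≈ 4.3828°.

4.383°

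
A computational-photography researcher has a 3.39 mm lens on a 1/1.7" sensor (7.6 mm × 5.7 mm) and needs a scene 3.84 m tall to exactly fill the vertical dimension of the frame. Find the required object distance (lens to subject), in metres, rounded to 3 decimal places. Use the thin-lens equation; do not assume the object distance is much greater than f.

W: 3.84 m = 3840 mm.
Magnification m = h/W = dᵢ/dₒ; combined with 1/f = 1/dₒ + 1/dᵢ this gives dₒ = f·(1 + W/h).
dₒ = 3.39 mm × (1 + 3840/5.7) = 3.39 × 674.6842 ≈ 2287.179 mm = 2.28718 m.

2.287 m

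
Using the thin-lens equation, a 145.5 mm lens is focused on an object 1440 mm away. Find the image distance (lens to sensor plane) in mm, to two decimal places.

1/dᵢ = 1/f − 1/dₒ = 1/145.5 − 1/1440 = 0.0061784 mm⁻¹.
dᵢ = 1/0.0061784 ≈ 161.8540 mm.

161.85 mm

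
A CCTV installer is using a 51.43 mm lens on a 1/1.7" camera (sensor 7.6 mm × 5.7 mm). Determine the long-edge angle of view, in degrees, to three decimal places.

Angle of view α = 2·arctan(w/2f) with w = 7.6 mm and f = 51.43 mm.
w/2f = 0.07389; arctan(0.07389) ≈ 4.2257°, so α ≈ 8.4515°.

8.451°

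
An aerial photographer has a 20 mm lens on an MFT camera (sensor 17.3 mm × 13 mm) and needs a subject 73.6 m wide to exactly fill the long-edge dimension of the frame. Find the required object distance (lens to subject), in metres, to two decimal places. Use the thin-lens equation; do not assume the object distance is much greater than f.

W: 73.6 m = 73600 mm.
Magnification m = w/W = dᵢ/dₒ; combined with 1/f = 1/dₒ + 1/dᵢ this gives dₒ = f·(1 + W/w).
dₒ = 20 mm × (1 + 73600/17.3) = 20 × 4255.3353 ≈ 85106.705 mm = 85.1067 m.

85.11 m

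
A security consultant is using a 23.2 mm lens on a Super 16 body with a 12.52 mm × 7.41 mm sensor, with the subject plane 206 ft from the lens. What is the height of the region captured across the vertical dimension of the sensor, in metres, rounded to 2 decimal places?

dₒ: 206 ft × 304.8 mm/ft = 62788.80 mm.
Similar triangles through the lens centre give W/dₒ = h/dᵢ; with 1/f = 1/dₒ + 1/dᵢ this gives W = h·(dₒ − f)/f.
W = 7.41 mm × (62788.8 − 23.2) / 23.2 = 7.41 × 2705.4137 ≈ 20047.116 mm = 20.0471 m.

20.05 m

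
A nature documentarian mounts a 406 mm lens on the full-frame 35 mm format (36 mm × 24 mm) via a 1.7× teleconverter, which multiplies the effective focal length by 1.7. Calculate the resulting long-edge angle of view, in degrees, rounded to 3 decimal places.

Effective focal length f = 406 × 1.7 = 690.2 mm.
α = 2·arctan(36 / (2 × 690.2)) = 2·arctan(0.02608) ≈ 2.9878°.

2.988°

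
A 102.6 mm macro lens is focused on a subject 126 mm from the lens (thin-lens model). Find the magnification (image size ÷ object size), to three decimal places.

Thin lens: 1/f = 1/dₒ + 1/dᵢ → 1/dᵢ = 1/102.6 − 1/126 = 0.0018101 mm⁻¹, so dᵢ ≈ 552.4615 mm.
Magnification m = dᵢ/dₒ = 552.4615/126 ≈ 4.38462.

4.385×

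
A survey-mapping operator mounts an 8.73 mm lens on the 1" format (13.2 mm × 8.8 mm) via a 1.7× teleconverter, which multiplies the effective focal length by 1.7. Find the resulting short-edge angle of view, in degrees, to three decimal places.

33.028°

Effective focal length f = 8.73 × 1.7 = 14.841 mm.
α = 2·arctan(8.8 / (2 × 14.841)) = 2·arctan(0.29648) ≈ 33.0277°.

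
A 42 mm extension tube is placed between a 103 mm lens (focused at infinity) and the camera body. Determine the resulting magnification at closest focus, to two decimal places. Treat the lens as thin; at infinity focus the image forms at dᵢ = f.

0.41×

The tube moves the image plane from f to f + e, so dᵢ = 103 + 42 = 145 mm. Focus is achieved when 1/f = 1/dₒ + 1/dᵢ, giving dₒ = 1/(1/f − 1/(f+e)).
Magnification m = dᵢ/dₒ = (f+e)·(1/f − 1/(f+e)) = e/f = 42/103 ≈ 0.4078.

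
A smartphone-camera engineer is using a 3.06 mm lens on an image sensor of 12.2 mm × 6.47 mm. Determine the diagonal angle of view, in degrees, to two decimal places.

132.20°

Sensor diagonal = √(12.2² + 6.47²) = √190.7009 ≈ 13.8094 mm.
Angle of view α = 2·arctan(d/2f) with d = 13.8094 mm and f = 3.06 mm.
d/2f = 2.25645; arctan(2.25645) ≈ 66.0983°, so α ≈ 132.1966°.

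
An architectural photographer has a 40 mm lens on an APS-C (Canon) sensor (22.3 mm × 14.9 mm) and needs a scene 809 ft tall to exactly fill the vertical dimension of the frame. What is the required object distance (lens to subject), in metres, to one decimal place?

662.0 m

W: 809 ft × 304.8 mm/ft = 246583.19 mm.
Magnification m = h/W = dᵢ/dₒ; combined with 1/f = 1/dₒ + 1/dᵢ this gives dₒ = f·(1 + W/h).
dₒ = 40 mm × (1 + 246583/14.9) = 40 × 16550.2075 ≈ 662008.301 mm = 662.008 m.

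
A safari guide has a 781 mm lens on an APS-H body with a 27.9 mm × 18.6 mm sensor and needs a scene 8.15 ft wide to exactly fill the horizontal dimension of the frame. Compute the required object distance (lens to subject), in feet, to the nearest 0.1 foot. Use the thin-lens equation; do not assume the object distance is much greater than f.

W: 8.15 ft × 304.8 mm/ft = 2484.12 mm.
Magnification m = w/W = dᵢ/dₒ; combined with 1/f = 1/dₒ + 1/dᵢ this gives dₒ = f·(1 + W/w).
dₒ = 781 mm × (1 + 2484.12/27.9) = 781 × 90.0366 ≈ 70318.550 mm = 70318.550/304.8 ft = 230.704 ft.

230.7 ft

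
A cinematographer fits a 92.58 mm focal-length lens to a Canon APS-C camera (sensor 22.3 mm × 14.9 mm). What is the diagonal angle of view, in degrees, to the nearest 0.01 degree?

Sensor diagonal = √(22.3² + 14.9²) = √719.3000 ≈ 26.8198 mm.
Angle of view α = 2·arctan(d/2f) with d = 26.8198 mm and f = 92.58 mm.
d/2f = 0.14485; arctan(0.14485) ≈ 8.2418°, so α ≈ 16.4835°.

16.48°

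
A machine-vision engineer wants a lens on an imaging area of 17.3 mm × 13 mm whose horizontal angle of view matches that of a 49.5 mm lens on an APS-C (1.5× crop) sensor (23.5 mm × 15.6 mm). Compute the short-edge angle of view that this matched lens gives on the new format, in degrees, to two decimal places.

Equal horizontal AOV ⇒ f₂ = f₁ · 17.3/23.5 = 49.5 × 0.73617 ≈ 36.4404 mm.
Short-edge AOV on the new format = 2·arctan(13 / (2 × 36.4404)) = 2·arctan(0.17837) ≈ 20.2273°.

20.23°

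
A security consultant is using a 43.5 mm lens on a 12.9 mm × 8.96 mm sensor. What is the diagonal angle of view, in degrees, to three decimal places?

Sensor diagonal = √(12.9² + 8.96²) = √246.6916 ≈ 15.7064 mm.
Angle of view α = 2·arctan(d/2f) with d = 15.7064 mm and f = 43.5 mm.
d/2f = 0.18053; arctan(0.18053) ≈ 10.2336°, so α ≈ 20.4672°.

20.467°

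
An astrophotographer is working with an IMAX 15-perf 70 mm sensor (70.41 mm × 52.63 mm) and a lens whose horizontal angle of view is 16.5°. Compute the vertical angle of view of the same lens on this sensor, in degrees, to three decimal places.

12.371°

From the horizontal AOV: f = 70.41 / (2·tan(8.25°)) = 70.41 / 0.28999 ≈ 242.8047 mm.
Vertical AOV = 2·arctan(52.63 / (2 × 242.8047)) = 2·arctan(0.10838) ≈ 12.3711°.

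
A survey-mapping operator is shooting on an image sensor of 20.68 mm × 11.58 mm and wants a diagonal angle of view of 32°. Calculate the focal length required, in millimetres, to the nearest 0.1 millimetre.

41.3 mm

Sensor diagonal = √(20.68² + 11.58²) = √561.7588 ≈ 23.7015 mm.
From α = 2·arctan(d/2f) we get f = d / (2·tan(α/2)).
With d = 23.7015 mm and α/2 = 16°, tan(α/2) ≈ 0.28675, so f ≈ 23.7015 / 0.57349 ≈ 41.3284 mm.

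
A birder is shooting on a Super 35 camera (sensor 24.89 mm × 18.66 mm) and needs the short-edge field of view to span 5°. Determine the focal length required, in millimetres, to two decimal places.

From α = 2·arctan(h/2f) we get f = h / (2·tan(α/2)).
With h = 18.66 mm and α/2 = 2.5°, tan(α/2) ≈ 0.04366, so f ≈ 18.66 / 0.08732 ≈ 213.6921 mm.

213.69 mm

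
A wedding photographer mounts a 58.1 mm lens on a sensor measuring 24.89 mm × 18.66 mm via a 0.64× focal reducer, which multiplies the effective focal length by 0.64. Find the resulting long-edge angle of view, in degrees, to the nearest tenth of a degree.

37.0°

Effective focal length f = 58.1 × 0.64 = 37.184 mm.
α = 2·arctan(24.89 / (2 × 37.184)) = 2·arctan(0.33469) ≈ 37.0094°.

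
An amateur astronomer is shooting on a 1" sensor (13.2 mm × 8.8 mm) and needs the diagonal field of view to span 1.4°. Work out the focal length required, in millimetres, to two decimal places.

Sensor diagonal = √(13.2² + 8.8²) = √251.6800 ≈ 15.8644 mm.
From α = 2·arctan(d/2f) we get f = d / (2·tan(α/2)).
With d = 15.8644 mm and α/2 = 0.7°, tan(α/2) ≈ 0.01222, so f ≈ 15.8644 / 0.02444 ≈ 649.2281 mm.

649.23 mm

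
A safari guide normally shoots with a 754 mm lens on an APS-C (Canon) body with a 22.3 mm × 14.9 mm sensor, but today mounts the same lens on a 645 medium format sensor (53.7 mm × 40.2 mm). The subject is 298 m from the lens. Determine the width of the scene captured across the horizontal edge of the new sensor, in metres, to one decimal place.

The focal length stays 754 mm; the relevant sensor dimension is now w = 53.7 mm. Object distance dₒ = 298 m = 298000 mm.
Thin-lens field width W = w·(dₒ − f)/f = 53.7 × (298000 − 754)/754 ≈ 21169.907 mm = 21.1699 m.

21.2 m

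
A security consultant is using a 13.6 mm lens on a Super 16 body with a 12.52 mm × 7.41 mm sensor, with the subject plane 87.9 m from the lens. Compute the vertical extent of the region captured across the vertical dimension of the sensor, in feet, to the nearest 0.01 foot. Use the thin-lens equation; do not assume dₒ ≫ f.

dₒ: 87.9 m = 87900 mm.
Similar triangles through the lens centre give W/dₒ = h/dᵢ; with 1/f = 1/dₒ + 1/dᵢ this gives W = h·(dₒ − f)/f.
W = 7.41 mm × (87900 − 13.6) / 13.6 = 7.41 × 6462.2353 ≈ 47885.164 mm = 47885.164/304.8 ft = 157.104 ft.

157.10 ft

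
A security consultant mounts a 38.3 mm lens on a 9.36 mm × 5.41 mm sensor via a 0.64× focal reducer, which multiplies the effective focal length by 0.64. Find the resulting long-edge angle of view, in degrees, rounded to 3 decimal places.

Effective focal length f = 38.3 × 0.64 = 24.512 mm.
α = 2·arctan(9.36 / (2 × 24.512)) = 2·arctan(0.19093) ≈ 21.6184°.

21.618°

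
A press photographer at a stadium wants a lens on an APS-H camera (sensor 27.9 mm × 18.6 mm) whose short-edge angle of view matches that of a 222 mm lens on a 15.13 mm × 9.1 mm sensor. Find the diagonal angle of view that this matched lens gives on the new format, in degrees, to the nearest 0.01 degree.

4.23°

Equal short-edge AOV ⇒ f₂ = f₁ · 18.6/9.1 = 222 × 2.04396 ≈ 453.7582 mm.
Sensor diagonal = √(27.9² + 18.6²) = √1124.3700 ≈ 33.5316 mm.
Diagonal AOV on the new format = 2·arctan(33.5316 / (2 × 453.7582)) = 2·arctan(0.03695) ≈ 4.2321°.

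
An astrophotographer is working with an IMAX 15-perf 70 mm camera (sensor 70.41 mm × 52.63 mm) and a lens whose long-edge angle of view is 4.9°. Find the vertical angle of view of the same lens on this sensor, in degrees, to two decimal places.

3.66°

From the long-edge AOV: f = 70.41 / (2·tan(2.45°)) = 70.41 / 0.08557 ≈ 822.8034 mm.
Vertical AOV = 2·arctan(52.63 / (2 × 822.8034)) = 2·arctan(0.03198) ≈ 3.6636°.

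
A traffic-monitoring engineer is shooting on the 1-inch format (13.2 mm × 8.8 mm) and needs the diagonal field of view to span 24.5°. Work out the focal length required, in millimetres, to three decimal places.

36.534 mm

Sensor diagonal = √(13.2² + 8.8²) = √251.6800 ≈ 15.8644 mm.
From α = 2·arctan(d/2f) we get f = d / (2·tan(α/2)).
With d = 15.8644 mm and α/2 = 12.25°, tan(α/2) ≈ 0.21712, so f ≈ 15.8644 / 0.43424 ≈ 36.5336 mm.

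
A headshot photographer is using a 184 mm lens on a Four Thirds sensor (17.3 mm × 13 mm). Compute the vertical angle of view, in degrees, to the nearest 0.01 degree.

Angle of view α = 2·arctan(h/2f) with h = 13 mm and f = 184 mm.
h/2f = 0.03533; arctan(0.03533) ≈ 2.0232°, so α ≈ 4.0464°.

4.05°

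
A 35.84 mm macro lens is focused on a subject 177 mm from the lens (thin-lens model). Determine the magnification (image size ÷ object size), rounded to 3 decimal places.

0.254×

Thin lens: 1/f = 1/dₒ + 1/dᵢ → 1/dᵢ = 1/35.84 − 1/177 = 0.0222521 mm⁻¹, so dᵢ ≈ 44.9396 mm.
Magnification m = dᵢ/dₒ = 44.9396/177 ≈ 0.25390.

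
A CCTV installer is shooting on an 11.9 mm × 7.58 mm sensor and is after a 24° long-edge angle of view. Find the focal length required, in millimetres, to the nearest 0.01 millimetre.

From α = 2·arctan(w/2f) we get f = w / (2·tan(α/2)).
With w = 11.9 mm and α/2 = 12°, tan(α/2) ≈ 0.21256, so f ≈ 11.9 / 0.42511 ≈ 27.9925 mm.

27.99 mm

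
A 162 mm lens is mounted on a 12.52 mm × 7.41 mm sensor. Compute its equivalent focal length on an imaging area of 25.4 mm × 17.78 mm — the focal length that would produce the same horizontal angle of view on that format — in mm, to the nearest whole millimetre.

329 mm

Equal angle of view means equal width/f ratio, so f₂ = f₁ · (width₂/width₁) = 162 × 25.4/12.52.
f₂ = 162 × 2.02875 ≈ 328.658 mm.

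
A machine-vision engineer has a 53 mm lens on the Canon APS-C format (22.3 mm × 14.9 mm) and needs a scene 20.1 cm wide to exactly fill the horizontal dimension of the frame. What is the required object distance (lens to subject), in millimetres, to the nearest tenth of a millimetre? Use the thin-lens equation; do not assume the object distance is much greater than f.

W: 20.1 cm = 201 mm.
Magnification m = w/W = dᵢ/dₒ; combined with 1/f = 1/dₒ + 1/dᵢ this gives dₒ = f·(1 + W/w).
dₒ = 53 mm × (1 + 201/22.3) = 53 × 10.0135 ≈ 530.713 mm.

530.7 mm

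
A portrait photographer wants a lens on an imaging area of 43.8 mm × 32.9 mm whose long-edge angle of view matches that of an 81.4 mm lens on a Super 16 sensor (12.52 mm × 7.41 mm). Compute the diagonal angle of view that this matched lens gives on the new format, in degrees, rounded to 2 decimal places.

Equal long-edge AOV ⇒ f₂ = f₁ · 43.8/12.52 = 81.4 × 3.49840 ≈ 284.7700 mm.
Sensor diagonal = √(43.8² + 32.9²) = √3000.8500 ≈ 54.7800 mm.
Diagonal AOV on the new format = 2·arctan(54.7800 / (2 × 284.7700)) = 2·arctan(0.09618) ≈ 10.9880°.

10.99°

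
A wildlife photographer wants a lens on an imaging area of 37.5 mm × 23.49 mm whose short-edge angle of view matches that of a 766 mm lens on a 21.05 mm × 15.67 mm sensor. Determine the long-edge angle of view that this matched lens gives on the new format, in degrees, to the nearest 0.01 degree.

1.87°

Equal short-edge AOV ⇒ f₂ = f₁ · 23.49/15.67 = 766 × 1.49904 ≈ 1148.2668 mm.
Long-edge AOV on the new format = 2·arctan(37.5 / (2 × 1148.2668)) = 2·arctan(0.01633) ≈ 1.8710°.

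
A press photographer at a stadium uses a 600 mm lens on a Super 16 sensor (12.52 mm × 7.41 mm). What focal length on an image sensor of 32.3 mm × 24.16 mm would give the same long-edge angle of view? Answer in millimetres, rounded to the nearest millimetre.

Equal angle of view means equal width/f ratio, so f₂ = f₁ · (width₂/width₁) = 600 × 32.3/12.52.
f₂ = 600 × 2.57987 ≈ 1547.923 mm.

1548 mm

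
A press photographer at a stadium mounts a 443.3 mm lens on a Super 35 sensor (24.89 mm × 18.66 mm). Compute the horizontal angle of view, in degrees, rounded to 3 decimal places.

3.216°

Angle of view α = 2·arctan(w/2f) with w = 24.89 mm and f = 443.3 mm.
w/2f = 0.02807; arctan(0.02807) ≈ 1.6081°, so α ≈ 3.2161°.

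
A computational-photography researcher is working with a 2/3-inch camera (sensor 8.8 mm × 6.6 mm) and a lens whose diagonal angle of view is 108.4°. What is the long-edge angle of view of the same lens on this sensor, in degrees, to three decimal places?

Sensor diagonal = √(8.8² + 6.6²) = √121.0000 ≈ 11.0000 mm.
From the diagonal AOV: f = 11.0000 / (2·tan(54.2°)) = 11.0000 / 2.77307 ≈ 3.9667 mm.
Long-edge AOV = 2·arctan(8.8 / (2 × 3.9667)) = 2·arctan(1.10923) ≈ 95.9289°.

95.929°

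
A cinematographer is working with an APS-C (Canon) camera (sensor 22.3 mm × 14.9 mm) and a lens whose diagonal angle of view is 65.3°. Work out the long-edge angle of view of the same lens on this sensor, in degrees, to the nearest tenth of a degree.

Sensor diagonal = √(22.3² + 14.9²) = √719.3000 ≈ 26.8198 mm.
From the diagonal AOV: f = 26.8198 / (2·tan(32.65°)) = 26.8198 / 1.28151 ≈ 20.9282 mm.
Long-edge AOV = 2·arctan(22.3 / (2 × 20.9282)) = 2·arctan(0.53277) ≈ 56.0951°.

56.1°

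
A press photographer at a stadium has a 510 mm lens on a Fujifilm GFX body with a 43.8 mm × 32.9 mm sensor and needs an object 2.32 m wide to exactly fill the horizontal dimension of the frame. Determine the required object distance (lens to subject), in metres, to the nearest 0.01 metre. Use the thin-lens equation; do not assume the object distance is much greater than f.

W: 2.32 m = 2320 mm.
Magnification m = w/W = dᵢ/dₒ; combined with 1/f = 1/dₒ + 1/dᵢ this gives dₒ = f·(1 + W/w).
dₒ = 510 mm × (1 + 2320/43.8) = 510 × 53.9680 ≈ 27523.699 mm = 27.5237 m.

27.52 m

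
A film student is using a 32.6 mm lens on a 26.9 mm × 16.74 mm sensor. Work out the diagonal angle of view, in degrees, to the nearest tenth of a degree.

Sensor diagonal = √(26.9² + 16.74²) = √1003.8376 ≈ 31.6834 mm.
Angle of view α = 2·arctan(d/2f) with d = 31.6834 mm and f = 32.6 mm.
d/2f = 0.48594; arctan(0.48594) ≈ 25.9170°, so α ≈ 51.8341°.

51.8°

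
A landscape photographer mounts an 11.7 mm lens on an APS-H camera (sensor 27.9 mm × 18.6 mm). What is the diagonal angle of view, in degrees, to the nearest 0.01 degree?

110.18°

Sensor diagonal = √(27.9² + 18.6²) = √1124.3700 ≈ 33.5316 mm.
Angle of view α = 2·arctan(d/2f) with d = 33.5316 mm and f = 11.7 mm.
d/2f = 1.43298; arctan(1.43298) ≈ 55.0908°, so α ≈ 110.1816°.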